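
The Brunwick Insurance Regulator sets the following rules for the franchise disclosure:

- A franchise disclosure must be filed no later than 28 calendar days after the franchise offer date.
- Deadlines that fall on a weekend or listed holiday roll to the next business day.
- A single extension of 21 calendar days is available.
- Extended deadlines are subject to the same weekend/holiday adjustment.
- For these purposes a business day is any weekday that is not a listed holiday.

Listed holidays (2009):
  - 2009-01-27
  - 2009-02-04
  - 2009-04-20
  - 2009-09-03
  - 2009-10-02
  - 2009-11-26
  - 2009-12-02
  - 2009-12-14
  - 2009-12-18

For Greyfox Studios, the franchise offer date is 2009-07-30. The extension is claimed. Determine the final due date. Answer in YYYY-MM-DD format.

28 calendar days after 2009-07-30 is 2009-08-27.
Since 2009-08-27 is a Thursday and not a holiday, the date is unchanged.
Applying the 21-calendar-day extension: 2009-08-27 + 21 days = 2009-09-17.
2009-09-17 falls on a Thursday, which is a business day, so no adjustment is needed.
So the filing is due 2009-09-17.

2009-09-17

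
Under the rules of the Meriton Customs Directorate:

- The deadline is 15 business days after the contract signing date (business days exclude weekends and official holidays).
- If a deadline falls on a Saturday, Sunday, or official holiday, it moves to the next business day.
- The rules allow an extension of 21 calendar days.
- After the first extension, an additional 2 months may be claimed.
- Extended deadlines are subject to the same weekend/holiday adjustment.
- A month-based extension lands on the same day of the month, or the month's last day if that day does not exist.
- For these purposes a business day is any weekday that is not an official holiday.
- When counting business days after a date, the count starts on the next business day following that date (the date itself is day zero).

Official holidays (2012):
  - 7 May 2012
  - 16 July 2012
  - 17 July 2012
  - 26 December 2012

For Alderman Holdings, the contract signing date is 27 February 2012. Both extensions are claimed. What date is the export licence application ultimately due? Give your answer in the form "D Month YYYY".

Counting 15 business days after 27 February 2012 (skipping weekends and listed holidays) reaches 19 March 2012.
19 March 2012 is a Monday and not a listed holiday, so it stands.
With the 21-day extension, 19 March 2012 becomes 9 April 2012.
9 April 2012 (Monday) is already a business day.
Applying the 2 months extension: 2 months after 9 April 2012 is 9 June 2012.
9 June 2012 is a Saturday; the next business day is 11 June 2012 (Monday).
Final deadline: 11 June 2012.

11 June 2012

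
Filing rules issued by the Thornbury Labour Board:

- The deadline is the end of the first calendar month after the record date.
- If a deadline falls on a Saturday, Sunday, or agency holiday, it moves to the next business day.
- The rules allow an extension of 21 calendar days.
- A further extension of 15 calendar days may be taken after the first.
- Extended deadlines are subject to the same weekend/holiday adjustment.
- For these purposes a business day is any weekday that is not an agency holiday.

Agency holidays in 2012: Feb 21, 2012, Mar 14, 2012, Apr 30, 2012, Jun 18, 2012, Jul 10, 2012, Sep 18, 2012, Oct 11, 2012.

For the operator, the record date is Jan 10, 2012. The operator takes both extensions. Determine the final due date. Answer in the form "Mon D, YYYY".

The first month after Jan 10, 2012 is February 2012, whose last day is Feb 29, 2012.
Feb 29, 2012 (Wednesday) is already a business day.
With the 21-day extension, Feb 29, 2012 becomes Mar 21, 2012.
Mar 21, 2012 falls on a Wednesday, which is a business day, so no adjustment is needed.
Add the 15 calendar-day extension to Mar 21, 2012: Apr 5, 2012.
Apr 5, 2012 (Thursday) is already a business day.
Deadline: Apr 5, 2012.

Apr 5, 2012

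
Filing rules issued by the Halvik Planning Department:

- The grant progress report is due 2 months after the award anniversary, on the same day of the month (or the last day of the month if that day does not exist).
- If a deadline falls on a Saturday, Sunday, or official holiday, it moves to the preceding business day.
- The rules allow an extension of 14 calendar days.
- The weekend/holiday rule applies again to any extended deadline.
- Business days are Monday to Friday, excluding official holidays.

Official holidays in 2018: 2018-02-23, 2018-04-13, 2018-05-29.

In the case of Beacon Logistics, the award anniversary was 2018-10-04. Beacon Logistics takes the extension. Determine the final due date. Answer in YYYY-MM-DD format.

Moving 2 months forward from 2018-10-04 on the corresponding day gives 2018-12-04.
2018-12-04 falls on a Tuesday, which is a business day, so no adjustment is needed.
With the 14-day extension, 2018-12-04 becomes 2018-12-18.
Since 2018-12-18 is a Tuesday and not a holiday, the date is unchanged.
The final due date is 2018-12-18.

2018-12-18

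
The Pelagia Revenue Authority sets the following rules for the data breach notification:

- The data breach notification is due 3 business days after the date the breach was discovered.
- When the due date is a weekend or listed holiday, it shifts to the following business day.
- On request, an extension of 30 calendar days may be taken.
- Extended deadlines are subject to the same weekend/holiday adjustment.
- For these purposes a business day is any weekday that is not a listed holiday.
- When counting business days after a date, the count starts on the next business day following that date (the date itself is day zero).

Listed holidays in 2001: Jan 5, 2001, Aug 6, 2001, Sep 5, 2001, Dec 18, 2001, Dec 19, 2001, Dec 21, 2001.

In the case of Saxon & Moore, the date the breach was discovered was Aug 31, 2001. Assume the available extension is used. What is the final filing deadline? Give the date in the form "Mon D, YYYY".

Oct 8, 2001

Starting the day after Aug 31, 2001 and counting 3 business days lands on Sep 6, 2001.
Sep 6, 2001 falls on a Thursday, which is a business day, so no adjustment is needed.
With the 30-day extension, Sep 6, 2001 becomes Oct 6, 2001.
Oct 6, 2001 falls on a Saturday. Rolling to the next business day gives Oct 8, 2001, a Monday.
So the filing is due Oct 8, 2001.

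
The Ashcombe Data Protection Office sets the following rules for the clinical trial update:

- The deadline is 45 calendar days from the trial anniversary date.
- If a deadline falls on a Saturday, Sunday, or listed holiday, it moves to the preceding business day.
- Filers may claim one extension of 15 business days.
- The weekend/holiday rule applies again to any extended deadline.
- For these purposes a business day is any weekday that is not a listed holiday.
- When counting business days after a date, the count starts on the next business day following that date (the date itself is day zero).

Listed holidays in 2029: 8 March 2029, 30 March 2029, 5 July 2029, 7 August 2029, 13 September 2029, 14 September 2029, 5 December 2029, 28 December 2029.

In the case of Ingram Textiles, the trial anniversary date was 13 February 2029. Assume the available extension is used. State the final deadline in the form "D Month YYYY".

20 April 2029

From 13 February 2029, 45 calendar days later is 30 March 2029.
30 March 2029 is a listed holiday, so it moves to the preceding business day, 29 March 2029 (Thursday).
Applying the 15-business-day extension: 15 business days after 29 March 2029 is 20 April 2029.
20 April 2029 is a Friday and not a listed holiday, so it stands.
So the filing is due 20 April 2029.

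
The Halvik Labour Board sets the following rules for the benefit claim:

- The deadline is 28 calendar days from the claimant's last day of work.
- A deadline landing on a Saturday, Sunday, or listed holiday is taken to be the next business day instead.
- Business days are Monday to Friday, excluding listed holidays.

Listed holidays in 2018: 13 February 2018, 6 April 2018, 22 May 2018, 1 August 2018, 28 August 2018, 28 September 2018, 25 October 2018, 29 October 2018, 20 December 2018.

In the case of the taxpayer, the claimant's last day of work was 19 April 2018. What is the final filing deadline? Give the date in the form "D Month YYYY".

17 May 2018

Adding 28 calendar days to 19 April 2018 gives 17 May 2018.
17 May 2018 is a Thursday and not a listed holiday, so it stands.
Final deadline: 17 May 2018.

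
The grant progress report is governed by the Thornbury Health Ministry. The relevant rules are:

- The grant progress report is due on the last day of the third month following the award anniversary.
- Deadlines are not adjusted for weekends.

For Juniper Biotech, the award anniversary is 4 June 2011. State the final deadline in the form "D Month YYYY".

3 months after 4 June 2011 falls in September 2011; the last day of that month is 30 September 2011.
30 September 2011 falls on a Friday. The rules make no weekend/holiday allowance, so it remains 30 September 2011.
Final deadline: 30 September 2011.

30 September 2011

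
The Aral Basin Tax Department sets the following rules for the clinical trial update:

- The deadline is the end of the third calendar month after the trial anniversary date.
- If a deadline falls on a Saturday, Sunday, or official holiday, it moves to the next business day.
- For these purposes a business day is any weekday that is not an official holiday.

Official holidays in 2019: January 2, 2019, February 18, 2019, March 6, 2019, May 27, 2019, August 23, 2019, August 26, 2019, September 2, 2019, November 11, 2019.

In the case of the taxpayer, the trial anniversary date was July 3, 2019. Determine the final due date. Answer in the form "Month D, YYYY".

October 31, 2019

The third month after July 3, 2019 is October 2019, whose last day is October 31, 2019.
October 31, 2019 (Thursday) is already a business day.
Deadline: October 31, 2019.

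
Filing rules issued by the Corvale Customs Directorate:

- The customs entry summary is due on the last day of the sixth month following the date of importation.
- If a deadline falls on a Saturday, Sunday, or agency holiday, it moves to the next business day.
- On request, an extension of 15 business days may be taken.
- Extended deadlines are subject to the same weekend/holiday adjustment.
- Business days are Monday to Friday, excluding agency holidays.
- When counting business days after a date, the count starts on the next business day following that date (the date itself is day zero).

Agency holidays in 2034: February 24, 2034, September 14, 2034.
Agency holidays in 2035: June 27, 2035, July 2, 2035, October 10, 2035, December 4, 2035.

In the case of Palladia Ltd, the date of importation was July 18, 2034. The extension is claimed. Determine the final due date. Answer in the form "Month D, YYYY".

6 months after July 18, 2034 is January 2035; that month ends on January 31, 2035.
January 31, 2035 (Wednesday) is already a business day.
The 15-business-day extension runs from January 31, 2035 to February 21, 2035.
February 21, 2035 is a Wednesday and not a listed holiday, so it stands.
Final deadline: February 21, 2035.

February 21, 2035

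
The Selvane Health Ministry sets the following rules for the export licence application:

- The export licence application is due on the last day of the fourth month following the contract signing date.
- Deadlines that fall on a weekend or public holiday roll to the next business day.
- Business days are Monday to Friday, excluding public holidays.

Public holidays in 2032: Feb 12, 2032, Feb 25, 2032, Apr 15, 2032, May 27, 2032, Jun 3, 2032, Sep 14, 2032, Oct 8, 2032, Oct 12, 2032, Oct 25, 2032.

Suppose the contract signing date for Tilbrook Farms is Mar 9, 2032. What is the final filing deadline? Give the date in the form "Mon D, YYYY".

The fourth month after Mar 9, 2032 is July 2032, whose last day is Jul 31, 2032.
Jul 31, 2032 is a Saturday, so it moves to the next business day, Aug 2, 2032 (Monday).
Deadline: Aug 2, 2032.

Aug 2, 2032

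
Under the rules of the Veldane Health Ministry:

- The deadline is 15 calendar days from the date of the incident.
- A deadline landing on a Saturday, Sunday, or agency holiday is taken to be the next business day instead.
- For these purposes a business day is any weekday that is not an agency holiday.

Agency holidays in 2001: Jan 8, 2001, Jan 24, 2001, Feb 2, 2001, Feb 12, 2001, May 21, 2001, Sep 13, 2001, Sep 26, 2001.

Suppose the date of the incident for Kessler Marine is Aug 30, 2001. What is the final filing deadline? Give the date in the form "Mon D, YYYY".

Trigger date Aug 30, 2001 + 15 calendar days = Sep 14, 2001.
Sep 14, 2001 (Friday) is already a business day.
Final deadline: Sep 14, 2001.

Sep 14, 2001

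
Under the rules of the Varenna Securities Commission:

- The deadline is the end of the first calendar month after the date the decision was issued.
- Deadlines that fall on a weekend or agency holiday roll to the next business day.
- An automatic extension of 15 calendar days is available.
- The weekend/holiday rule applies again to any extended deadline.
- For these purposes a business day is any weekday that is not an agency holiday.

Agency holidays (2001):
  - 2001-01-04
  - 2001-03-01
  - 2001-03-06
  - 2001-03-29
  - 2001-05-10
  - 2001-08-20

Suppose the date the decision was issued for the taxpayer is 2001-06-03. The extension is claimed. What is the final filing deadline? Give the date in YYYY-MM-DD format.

1 month after 2001-06-03 falls in July 2001; the last day of that month is 2001-07-31.
2001-07-31 falls on a Tuesday, which is a business day, so no adjustment is needed.
Add the 15 calendar-day extension to 2001-07-31: 2001-08-15.
2001-08-15 is a Wednesday and not a listed holiday, so it stands.
Final deadline: 2001-08-15.

2001-08-15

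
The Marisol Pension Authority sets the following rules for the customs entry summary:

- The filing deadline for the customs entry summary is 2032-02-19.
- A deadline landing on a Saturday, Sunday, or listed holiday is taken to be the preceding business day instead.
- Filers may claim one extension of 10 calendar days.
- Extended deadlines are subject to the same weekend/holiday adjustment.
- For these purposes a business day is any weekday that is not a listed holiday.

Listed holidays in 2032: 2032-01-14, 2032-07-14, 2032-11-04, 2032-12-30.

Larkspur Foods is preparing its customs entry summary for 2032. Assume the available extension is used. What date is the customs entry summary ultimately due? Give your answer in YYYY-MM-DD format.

The stated deadline is 2032-02-19.
2032-02-19 falls on a Thursday, which is a business day, so no adjustment is needed.
With the 10-day extension, 2032-02-19 becomes 2032-02-29.
Because 2032-02-29 is a Sunday, the deadline becomes 2032-02-27 (Friday).
Final deadline: 2032-02-27.

2032-02-27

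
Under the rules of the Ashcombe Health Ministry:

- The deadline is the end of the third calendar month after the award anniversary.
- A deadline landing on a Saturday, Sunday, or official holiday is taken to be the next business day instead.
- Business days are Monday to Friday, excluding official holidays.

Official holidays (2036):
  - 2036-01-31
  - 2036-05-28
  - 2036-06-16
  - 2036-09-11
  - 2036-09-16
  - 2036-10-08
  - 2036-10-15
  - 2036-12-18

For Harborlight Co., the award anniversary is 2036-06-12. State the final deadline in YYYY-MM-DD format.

3 months after 2036-06-12 falls in September 2036; the last day of that month is 2036-09-30.
Since 2036-09-30 is a Tuesday and not a holiday, the date is unchanged.
Deadline: 2036-09-30.

2036-09-30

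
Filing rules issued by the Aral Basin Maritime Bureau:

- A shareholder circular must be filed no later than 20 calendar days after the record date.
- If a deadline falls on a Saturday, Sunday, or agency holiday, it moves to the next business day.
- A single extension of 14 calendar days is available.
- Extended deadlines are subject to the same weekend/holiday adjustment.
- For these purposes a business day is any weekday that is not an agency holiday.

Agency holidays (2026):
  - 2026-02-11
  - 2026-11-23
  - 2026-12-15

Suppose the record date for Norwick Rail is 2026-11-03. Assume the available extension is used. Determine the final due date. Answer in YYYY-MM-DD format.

2026-12-08

Adding 20 calendar days to 2026-11-03 gives 2026-11-23.
2026-11-23 is a listed holiday; the next business day is 2026-11-24 (Tuesday).
Add the 14 calendar-day extension to 2026-11-24: 2026-12-08.
2026-12-08 falls on a Tuesday, which is a business day, so no adjustment is needed.
Final deadline: 2026-12-08.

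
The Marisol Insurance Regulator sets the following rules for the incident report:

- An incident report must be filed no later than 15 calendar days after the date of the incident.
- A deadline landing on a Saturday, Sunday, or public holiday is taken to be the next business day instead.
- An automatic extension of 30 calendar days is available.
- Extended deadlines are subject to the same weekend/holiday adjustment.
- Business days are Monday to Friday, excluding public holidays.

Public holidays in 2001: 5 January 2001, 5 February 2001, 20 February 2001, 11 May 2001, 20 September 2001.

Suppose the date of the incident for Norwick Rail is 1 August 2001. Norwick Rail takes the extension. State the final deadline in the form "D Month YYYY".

17 September 2001

Adding 15 calendar days to 1 August 2001 gives 16 August 2001.
16 August 2001 (Thursday) is already a business day.
With the 30-day extension, 16 August 2001 becomes 15 September 2001.
Because 15 September 2001 is a Saturday, the deadline becomes 17 September 2001 (Monday).
So the filing is due 17 September 2001.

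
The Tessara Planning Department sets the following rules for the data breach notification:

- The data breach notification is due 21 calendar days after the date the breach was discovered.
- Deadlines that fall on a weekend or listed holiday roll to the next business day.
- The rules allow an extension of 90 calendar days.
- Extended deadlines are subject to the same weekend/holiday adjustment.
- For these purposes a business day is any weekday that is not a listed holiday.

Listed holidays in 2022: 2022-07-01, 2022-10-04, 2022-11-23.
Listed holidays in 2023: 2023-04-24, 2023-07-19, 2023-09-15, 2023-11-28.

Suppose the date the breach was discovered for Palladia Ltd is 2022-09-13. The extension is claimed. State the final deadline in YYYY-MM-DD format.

21 calendar days after 2022-09-13 is 2022-10-04.
Because 2022-10-04 is a listed holiday, the deadline becomes 2022-10-05 (Wednesday).
Add the 90 calendar-day extension to 2022-10-05: 2023-01-03.
2023-01-03 is a Tuesday and not a listed holiday, so it stands.
The final due date is 2023-01-03.

2023-01-03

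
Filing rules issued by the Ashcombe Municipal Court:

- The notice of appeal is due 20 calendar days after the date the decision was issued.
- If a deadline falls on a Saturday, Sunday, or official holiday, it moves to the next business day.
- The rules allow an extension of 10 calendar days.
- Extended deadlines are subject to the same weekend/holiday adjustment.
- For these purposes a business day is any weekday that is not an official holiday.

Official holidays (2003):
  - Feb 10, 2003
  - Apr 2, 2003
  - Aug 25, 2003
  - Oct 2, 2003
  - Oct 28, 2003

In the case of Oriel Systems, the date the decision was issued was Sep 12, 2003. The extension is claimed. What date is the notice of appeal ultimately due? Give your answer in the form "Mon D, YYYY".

Oct 13, 2003

20 calendar days after Sep 12, 2003 is Oct 2, 2003.
Because Oct 2, 2003 is a listed holiday, the deadline becomes Oct 3, 2003 (Friday).
The 10-calendar-day extension moves the deadline from Oct 3, 2003 to Oct 13, 2003.
Since Oct 13, 2003 is a Monday and not a holiday, the date is unchanged.
Deadline: Oct 13, 2003.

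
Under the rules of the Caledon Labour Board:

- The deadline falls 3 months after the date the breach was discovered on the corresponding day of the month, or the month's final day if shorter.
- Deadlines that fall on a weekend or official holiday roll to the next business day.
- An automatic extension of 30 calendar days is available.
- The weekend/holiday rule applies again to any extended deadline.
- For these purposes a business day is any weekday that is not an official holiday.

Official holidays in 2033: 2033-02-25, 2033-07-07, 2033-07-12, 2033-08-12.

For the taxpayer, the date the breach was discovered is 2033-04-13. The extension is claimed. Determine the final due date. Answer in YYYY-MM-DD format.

Moving 3 months forward from 2033-04-13 on the corresponding day gives 2033-07-13.
2033-07-13 falls on a Wednesday, which is a business day, so no adjustment is needed.
Add the 30 calendar-day extension to 2033-07-13: 2033-08-12.
2033-08-12 falls on a listed holiday. Rolling to the next business day gives 2033-08-15, a Monday.
Deadline: 2033-08-15.

2033-08-15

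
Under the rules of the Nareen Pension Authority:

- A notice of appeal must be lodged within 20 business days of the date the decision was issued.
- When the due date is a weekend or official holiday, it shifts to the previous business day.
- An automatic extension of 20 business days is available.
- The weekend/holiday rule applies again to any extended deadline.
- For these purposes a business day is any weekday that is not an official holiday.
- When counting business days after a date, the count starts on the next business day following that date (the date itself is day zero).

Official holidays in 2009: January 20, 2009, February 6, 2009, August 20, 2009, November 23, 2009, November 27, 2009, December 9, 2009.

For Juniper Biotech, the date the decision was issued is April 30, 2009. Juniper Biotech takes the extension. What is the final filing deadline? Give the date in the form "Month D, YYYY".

Starting the day after April 30, 2009 and counting 20 business days lands on May 28, 2009.
May 28, 2009 falls on a Thursday, which is a business day, so no adjustment is needed.
Counting 20 further business days from May 28, 2009 reaches June 25, 2009.
June 25, 2009 is a Thursday and not a listed holiday, so it stands.
So the filing is due June 25, 2009.

June 25, 2009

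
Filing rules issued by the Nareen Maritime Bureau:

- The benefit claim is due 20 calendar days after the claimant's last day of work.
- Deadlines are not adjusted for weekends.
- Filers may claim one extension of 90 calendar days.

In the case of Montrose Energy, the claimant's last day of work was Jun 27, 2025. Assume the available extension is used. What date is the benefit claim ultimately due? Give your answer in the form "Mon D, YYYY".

Adding 20 calendar days to Jun 27, 2025 gives Jul 17, 2025.
Jul 17, 2025 falls on a Thursday. The rules make no weekend/holiday allowance, so it remains Jul 17, 2025.
Applying the 90-calendar-day extension: Jul 17, 2025 + 90 days = Oct 15, 2025.
No adjustment is made for weekends or holidays, so Oct 15, 2025 stands.
The final due date is Oct 15, 2025.

Oct 15, 2025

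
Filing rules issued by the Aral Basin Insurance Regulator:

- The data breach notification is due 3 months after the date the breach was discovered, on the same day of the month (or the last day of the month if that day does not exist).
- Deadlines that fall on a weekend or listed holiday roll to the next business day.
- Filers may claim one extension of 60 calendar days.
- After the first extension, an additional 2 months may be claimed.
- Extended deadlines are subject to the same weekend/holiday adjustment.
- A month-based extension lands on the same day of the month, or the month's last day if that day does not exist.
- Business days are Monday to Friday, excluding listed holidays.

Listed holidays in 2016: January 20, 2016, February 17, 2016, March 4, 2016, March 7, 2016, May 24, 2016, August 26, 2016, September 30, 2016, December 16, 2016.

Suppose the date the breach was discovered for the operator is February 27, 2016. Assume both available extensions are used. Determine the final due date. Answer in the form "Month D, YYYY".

3 months from February 27, 2016 is May 27, 2016.
May 27, 2016 falls on a Friday, which is a business day, so no adjustment is needed.
Applying the 60-calendar-day extension: May 27, 2016 + 60 days = July 26, 2016.
July 26, 2016 falls on a Tuesday, which is a business day, so no adjustment is needed.
Applying the 2 months extension: 2 months after July 26, 2016 is September 26, 2016.
September 26, 2016 falls on a Monday, which is a business day, so no adjustment is needed.
Deadline: September 26, 2016.

September 26, 2016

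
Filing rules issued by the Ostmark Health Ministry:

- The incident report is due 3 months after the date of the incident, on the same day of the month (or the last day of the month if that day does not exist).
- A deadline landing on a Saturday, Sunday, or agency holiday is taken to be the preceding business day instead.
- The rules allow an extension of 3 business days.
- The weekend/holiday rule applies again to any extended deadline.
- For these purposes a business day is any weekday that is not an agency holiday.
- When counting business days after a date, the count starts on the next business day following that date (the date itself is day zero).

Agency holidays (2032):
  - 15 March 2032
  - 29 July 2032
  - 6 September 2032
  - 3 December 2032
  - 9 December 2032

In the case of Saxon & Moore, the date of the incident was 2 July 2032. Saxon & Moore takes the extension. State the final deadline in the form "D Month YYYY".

6 October 2032

3 months from 2 July 2032 is 2 October 2032.
2 October 2032 falls on a Saturday. Rolling to the preceding business day gives 1 October 2032, a Friday.
Counting 3 further business days from 1 October 2032 reaches 6 October 2032.
6 October 2032 is a Wednesday and not a listed holiday, so it stands.
Final deadline: 6 October 2032.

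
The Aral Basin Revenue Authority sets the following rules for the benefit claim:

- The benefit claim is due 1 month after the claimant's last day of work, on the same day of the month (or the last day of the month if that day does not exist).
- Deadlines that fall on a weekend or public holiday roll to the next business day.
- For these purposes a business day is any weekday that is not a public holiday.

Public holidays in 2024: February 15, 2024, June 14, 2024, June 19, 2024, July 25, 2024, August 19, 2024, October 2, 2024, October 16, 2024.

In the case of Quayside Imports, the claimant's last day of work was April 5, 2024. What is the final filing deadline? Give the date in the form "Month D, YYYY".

1 month after April 5, 2024, on the same day of the month, is May 5, 2024.
May 5, 2024 is a Sunday, so it moves to the next business day, May 6, 2024 (Monday).
Final deadline: May 6, 2024.

May 6, 2024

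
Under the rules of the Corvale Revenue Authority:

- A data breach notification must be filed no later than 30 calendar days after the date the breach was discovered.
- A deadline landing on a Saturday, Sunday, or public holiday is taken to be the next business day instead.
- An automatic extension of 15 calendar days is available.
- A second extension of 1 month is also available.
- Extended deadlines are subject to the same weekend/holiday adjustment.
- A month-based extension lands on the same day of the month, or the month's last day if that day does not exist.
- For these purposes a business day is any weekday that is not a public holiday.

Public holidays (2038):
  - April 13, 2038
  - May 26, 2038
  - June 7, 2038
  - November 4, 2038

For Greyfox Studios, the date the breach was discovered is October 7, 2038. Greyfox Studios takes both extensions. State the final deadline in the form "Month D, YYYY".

December 23, 2038

From October 7, 2038, 30 calendar days later is November 6, 2038.
Because November 6, 2038 is a Saturday, the deadline becomes November 8, 2038 (Monday).
The 15-calendar-day extension moves the deadline from November 8, 2038 to November 23, 2038.
November 23, 2038 (Tuesday) is already a business day.
The 1 month extension carries November 23, 2038 to December 23, 2038.
December 23, 2038 (Thursday) is already a business day.
Deadline: December 23, 2038.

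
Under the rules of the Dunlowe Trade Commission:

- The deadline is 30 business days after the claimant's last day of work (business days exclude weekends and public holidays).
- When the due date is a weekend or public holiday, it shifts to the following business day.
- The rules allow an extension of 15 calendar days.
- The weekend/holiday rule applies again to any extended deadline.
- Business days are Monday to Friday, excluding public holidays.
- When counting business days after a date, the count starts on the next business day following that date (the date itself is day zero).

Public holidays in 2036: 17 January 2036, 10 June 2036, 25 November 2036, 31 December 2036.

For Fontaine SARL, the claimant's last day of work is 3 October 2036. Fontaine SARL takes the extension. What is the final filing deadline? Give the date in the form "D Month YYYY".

Starting the day after 3 October 2036 and counting 30 business days lands on 14 November 2036.
14 November 2036 (Friday) is already a business day.
Applying the 15-calendar-day extension: 14 November 2036 + 15 days = 29 November 2036.
29 November 2036 falls on a Saturday. Rolling to the next business day gives 1 December 2036, a Monday.
So the filing is due 1 December 2036.

1 December 2036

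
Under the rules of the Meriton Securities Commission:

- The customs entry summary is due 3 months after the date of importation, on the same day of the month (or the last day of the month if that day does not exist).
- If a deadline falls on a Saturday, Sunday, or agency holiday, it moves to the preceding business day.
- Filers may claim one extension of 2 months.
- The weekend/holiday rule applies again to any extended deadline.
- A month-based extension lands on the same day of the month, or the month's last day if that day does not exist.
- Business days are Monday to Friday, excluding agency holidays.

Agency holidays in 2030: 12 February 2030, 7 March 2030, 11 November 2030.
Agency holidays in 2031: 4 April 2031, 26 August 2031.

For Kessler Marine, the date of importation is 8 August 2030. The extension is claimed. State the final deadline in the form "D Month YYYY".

3 months from 8 August 2030 is 8 November 2030.
8 November 2030 falls on a Friday, which is a business day, so no adjustment is needed.
Add 2 months to 8 November 2030: 8 January 2031.
8 January 2031 is a Wednesday and not a listed holiday, so it stands.
Deadline: 8 January 2031.

8 January 2031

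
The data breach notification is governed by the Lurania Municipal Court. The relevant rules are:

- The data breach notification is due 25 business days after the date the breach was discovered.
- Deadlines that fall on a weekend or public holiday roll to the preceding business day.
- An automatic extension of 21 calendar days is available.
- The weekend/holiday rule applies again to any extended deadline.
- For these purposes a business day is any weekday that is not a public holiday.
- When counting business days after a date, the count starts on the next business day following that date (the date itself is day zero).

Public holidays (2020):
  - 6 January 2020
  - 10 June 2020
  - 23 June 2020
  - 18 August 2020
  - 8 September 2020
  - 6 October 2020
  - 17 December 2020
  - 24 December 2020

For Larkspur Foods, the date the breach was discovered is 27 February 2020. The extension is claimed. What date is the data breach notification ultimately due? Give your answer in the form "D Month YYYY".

23 April 2020

Counting 25 business days after 27 February 2020 (skipping weekends and listed holidays) reaches 2 April 2020.
2 April 2020 (Thursday) is already a business day.
Applying the 21-calendar-day extension: 2 April 2020 + 21 days = 23 April 2020.
23 April 2020 falls on a Thursday, which is a business day, so no adjustment is needed.
Final deadline: 23 April 2020.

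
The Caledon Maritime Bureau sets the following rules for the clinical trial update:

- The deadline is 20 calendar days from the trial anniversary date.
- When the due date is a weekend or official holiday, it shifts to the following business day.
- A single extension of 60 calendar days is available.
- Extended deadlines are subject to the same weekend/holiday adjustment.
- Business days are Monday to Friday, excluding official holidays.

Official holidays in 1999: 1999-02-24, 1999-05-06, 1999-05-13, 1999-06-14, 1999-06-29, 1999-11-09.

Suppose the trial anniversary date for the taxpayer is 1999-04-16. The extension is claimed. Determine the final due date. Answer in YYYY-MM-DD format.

1999-07-06

Adding 20 calendar days to 1999-04-16 gives 1999-05-06.
1999-05-06 falls on a listed holiday. Rolling to the next business day gives 1999-05-07, a Friday.
The 60-calendar-day extension moves the deadline from 1999-05-07 to 1999-07-06.
1999-07-06 falls on a Tuesday, which is a business day, so no adjustment is needed.
Deadline: 1999-07-06.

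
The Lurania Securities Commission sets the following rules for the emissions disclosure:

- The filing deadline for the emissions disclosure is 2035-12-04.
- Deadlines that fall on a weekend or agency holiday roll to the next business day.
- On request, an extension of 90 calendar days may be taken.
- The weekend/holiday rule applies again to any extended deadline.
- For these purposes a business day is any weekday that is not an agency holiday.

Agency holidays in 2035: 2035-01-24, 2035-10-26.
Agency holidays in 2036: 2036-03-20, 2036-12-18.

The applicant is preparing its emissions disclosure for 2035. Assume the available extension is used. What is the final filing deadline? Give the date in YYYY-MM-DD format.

2036-03-03

Start from the fixed due date, 2035-12-04.
Since 2035-12-04 is a Tuesday and not a holiday, the date is unchanged.
The 90-calendar-day extension moves the deadline from 2035-12-04 to 2036-03-03.
2036-03-03 (Monday) is already a business day.
Deadline: 2036-03-03.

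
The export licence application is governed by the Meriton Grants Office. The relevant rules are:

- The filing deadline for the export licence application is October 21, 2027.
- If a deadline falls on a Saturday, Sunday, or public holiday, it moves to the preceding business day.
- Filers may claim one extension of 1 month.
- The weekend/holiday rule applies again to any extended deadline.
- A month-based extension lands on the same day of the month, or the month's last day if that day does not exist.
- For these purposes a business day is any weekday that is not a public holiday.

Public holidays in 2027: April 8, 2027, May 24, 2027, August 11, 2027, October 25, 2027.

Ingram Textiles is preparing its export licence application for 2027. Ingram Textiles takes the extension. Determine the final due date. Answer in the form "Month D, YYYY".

November 19, 2027

The statutory due date is October 21, 2027.
Since October 21, 2027 is a Thursday and not a holiday, the date is unchanged.
Add 1 month to October 21, 2027: November 21, 2027.
November 21, 2027 is a Sunday, so it moves to the preceding business day, November 19, 2027 (Friday).
Deadline: November 19, 2027.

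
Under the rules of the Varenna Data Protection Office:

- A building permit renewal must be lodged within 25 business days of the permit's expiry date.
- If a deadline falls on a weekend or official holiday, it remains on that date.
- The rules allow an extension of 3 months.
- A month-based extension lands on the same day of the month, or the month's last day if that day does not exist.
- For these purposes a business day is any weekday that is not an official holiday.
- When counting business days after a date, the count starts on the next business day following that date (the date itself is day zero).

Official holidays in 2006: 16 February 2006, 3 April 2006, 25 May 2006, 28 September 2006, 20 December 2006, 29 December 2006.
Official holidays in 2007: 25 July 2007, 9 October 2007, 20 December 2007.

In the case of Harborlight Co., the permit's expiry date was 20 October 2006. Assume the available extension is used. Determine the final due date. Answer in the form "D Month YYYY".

24 February 2007

Counting 25 business days after 20 October 2006 (skipping weekends and listed holidays) reaches 24 November 2006.
No adjustment is made for weekends or holidays, so 24 November 2006 stands.
Add 3 months to 24 November 2006: 24 February 2007.
24 February 2007 is a Saturday; no weekend or holiday adjustment applies.
So the filing is due 24 February 2007.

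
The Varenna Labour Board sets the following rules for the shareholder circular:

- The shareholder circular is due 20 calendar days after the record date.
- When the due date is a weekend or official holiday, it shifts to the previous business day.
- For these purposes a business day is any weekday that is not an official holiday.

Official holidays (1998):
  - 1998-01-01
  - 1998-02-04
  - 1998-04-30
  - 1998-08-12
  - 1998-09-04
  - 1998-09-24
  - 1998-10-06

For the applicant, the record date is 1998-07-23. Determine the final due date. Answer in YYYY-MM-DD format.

1998-08-11

20 calendar days after 1998-07-23 is 1998-08-12.
1998-08-12 is a listed holiday; the preceding business day is 1998-08-11 (Tuesday).
The final due date is 1998-08-11.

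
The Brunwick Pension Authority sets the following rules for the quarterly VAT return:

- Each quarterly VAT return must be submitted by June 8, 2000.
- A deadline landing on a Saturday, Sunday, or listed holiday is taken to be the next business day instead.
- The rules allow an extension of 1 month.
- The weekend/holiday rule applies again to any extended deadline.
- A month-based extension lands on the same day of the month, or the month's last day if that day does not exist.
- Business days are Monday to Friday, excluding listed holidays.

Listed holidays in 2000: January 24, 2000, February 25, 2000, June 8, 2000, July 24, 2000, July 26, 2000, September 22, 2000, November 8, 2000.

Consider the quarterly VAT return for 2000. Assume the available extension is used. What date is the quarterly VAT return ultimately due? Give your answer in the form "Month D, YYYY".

July 10, 2000

The statutory due date is June 8, 2000.
June 8, 2000 is a listed holiday, so it moves to the next business day, June 9, 2000 (Friday).
The 1 month extension carries June 9, 2000 to July 9, 2000.
July 9, 2000 falls on a Sunday. Rolling to the next business day gives July 10, 2000, a Monday.
So the filing is due July 10, 2000.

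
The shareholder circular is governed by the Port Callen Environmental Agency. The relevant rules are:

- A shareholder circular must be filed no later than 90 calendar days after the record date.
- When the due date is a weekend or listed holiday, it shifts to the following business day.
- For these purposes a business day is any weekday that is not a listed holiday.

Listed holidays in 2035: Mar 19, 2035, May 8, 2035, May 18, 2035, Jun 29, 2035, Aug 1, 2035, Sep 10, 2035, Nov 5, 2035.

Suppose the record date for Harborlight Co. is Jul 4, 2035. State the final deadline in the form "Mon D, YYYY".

Oct 2, 2035

Adding 90 calendar days to Jul 4, 2035 gives Oct 2, 2035.
Oct 2, 2035 (Tuesday) is already a business day.
Final deadline: Oct 2, 2035.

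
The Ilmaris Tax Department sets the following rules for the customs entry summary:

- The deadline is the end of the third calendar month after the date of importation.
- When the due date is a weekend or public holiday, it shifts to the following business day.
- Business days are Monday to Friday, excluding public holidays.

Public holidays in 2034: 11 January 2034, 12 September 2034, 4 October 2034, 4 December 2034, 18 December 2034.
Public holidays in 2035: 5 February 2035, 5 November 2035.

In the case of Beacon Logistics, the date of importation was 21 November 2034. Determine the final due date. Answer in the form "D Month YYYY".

3 months after 21 November 2034 is February 2035; that month ends on 28 February 2035.
28 February 2035 (Wednesday) is already a business day.
Deadline: 28 February 2035.

28 February 2035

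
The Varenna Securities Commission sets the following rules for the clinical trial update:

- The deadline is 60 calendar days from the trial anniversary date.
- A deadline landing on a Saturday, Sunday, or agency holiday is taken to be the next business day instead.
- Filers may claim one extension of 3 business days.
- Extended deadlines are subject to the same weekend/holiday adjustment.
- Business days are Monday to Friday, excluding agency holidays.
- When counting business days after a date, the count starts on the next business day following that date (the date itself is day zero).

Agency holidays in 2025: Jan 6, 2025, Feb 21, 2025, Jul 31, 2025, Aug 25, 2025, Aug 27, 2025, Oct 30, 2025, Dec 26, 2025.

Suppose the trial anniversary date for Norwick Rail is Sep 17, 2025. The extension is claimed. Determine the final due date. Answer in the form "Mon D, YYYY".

From Sep 17, 2025, 60 calendar days later is Nov 16, 2025.
Nov 16, 2025 falls on a Sunday. Rolling to the next business day gives Nov 17, 2025, a Monday.
Applying the 3-business-day extension: 3 business days after Nov 17, 2025 is Nov 20, 2025.
Nov 20, 2025 falls on a Thursday, which is a business day, so no adjustment is needed.
Deadline: Nov 20, 2025.

Nov 20, 2025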